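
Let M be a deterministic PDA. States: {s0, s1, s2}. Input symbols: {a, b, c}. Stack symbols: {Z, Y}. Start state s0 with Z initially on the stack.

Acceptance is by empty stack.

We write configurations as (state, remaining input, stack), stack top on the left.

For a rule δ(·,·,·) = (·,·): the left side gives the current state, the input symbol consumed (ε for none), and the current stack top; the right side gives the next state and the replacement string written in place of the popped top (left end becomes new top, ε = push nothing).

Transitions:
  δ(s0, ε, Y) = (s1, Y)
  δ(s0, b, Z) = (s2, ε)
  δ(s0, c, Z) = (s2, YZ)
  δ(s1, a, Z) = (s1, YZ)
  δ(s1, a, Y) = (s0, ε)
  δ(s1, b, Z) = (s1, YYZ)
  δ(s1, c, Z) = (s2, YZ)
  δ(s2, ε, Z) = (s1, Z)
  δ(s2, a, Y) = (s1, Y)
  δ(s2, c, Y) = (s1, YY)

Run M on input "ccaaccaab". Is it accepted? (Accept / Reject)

(s0, ccaaccaab, Z) ⊢ (s2, caaccaab, YZ) ⊢ (s1, aaccaab, YYZ) ⊢ (s0, accaab, YZ) ⊢ (s1, accaab, YZ) ⊢ (s0, ccaab, Z) ⊢ (s2, caab, YZ) ⊢ (s1, aab, YYZ) ⊢ (s0, ab, YZ) ⊢ (s1, ab, YZ) ⊢ (s0, b, Z) ⊢ (s2, ε, ε)
All input consumed and the stack is empty.

Accept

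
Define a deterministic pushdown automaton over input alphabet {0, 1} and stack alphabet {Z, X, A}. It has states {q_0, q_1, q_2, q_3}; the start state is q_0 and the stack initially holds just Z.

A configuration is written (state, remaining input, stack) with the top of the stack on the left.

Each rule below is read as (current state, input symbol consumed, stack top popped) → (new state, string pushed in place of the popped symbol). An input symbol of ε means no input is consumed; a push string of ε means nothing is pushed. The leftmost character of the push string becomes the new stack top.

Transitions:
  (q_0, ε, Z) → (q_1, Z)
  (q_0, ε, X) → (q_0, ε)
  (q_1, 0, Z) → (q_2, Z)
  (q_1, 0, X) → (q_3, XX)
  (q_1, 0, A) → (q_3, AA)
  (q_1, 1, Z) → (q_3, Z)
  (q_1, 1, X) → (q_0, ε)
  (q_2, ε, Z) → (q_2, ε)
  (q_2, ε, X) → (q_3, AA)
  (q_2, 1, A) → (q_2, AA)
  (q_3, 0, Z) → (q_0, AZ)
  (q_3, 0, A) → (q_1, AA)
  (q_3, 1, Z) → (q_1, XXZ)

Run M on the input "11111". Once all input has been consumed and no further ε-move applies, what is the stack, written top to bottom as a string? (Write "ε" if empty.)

XXZ

(q_0, 11111, Z) ⊢ (q_1, 11111, Z) ⊢ (q_3, 1111, Z) ⊢ (q_1, 111, XXZ) ⊢ (q_0, 11, XZ) ⊢ (q_0, 11, Z) ⊢ (q_1, 11, Z) ⊢ (q_3, 1, Z) ⊢ (q_1, ε, XXZ)
All input consumed in state q_1 with stack XXZ.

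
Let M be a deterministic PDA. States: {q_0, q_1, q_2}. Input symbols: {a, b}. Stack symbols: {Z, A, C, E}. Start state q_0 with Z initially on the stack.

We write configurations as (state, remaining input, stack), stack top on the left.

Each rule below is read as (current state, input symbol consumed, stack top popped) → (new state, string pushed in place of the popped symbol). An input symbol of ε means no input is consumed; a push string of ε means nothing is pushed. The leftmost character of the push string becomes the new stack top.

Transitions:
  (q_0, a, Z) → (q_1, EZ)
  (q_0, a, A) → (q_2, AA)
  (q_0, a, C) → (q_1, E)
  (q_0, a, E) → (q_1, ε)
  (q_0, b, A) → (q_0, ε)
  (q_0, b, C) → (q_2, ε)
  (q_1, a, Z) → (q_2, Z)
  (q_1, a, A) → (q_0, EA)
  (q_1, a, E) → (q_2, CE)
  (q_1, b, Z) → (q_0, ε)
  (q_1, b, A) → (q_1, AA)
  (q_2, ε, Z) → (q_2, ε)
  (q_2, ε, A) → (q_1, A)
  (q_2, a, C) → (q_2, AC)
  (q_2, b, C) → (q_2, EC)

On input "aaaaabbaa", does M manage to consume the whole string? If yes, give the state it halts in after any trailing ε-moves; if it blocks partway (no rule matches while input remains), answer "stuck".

(q_0, aaaaabbaa, Z)
  read a, top Z: go to q_1, push EZ → (q_1, aaaabbaa, EZ)
  read a, top E: go to q_2, push CE → (q_2, aaabbaa, CEZ)
  read a, top C: go to q_2, push AC → (q_2, aabbaa, ACEZ)
  ε-move, top A: go to q_1, push A → (q_1, aabbaa, ACEZ)
  read a, top A: go to q_0, push EA → (q_0, abbaa, EACEZ)
  read a, top E: go to q_1, push ε → (q_1, bbaa, ACEZ)
  read b, top A: go to q_1, push AA → (q_1, baa, AACEZ)
  read b, top A: go to q_1, push AA → (q_1, aa, AAACEZ)
  read a, top A: go to q_0, push EA → (q_0, a, EAAACEZ)
  read a, top E: go to q_1, push ε → (q_1, ε, AAACEZ)
All input consumed; M is in state q_1.

q_1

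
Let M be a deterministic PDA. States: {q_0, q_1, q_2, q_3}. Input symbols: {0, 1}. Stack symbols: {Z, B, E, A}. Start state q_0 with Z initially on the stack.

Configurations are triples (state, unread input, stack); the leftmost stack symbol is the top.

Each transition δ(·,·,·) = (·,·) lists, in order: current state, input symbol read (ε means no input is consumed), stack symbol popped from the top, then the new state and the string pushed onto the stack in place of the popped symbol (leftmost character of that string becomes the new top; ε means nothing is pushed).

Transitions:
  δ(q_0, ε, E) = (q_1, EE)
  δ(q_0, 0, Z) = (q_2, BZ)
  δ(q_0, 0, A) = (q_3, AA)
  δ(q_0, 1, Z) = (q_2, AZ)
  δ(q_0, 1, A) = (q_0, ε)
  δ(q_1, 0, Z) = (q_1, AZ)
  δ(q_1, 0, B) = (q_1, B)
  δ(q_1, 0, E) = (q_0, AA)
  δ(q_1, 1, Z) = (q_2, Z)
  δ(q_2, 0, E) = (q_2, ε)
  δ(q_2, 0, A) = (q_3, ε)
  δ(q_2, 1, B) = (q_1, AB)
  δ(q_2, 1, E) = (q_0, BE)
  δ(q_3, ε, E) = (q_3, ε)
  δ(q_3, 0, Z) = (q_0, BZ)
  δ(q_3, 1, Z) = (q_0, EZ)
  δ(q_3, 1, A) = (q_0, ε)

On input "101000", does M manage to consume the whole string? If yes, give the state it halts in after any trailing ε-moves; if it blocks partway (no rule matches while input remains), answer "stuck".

(q_0, 101000, Z)
  read 1, top Z: go to q_2, push AZ → (q_2, 01000, AZ)
  read 0, top A: go to q_3, push ε → (q_3, 1000, Z)
  read 1, top Z: go to q_0, push EZ → (q_0, 000, EZ)
  ε-move, top E: go to q_1, push EE → (q_1, 000, EEZ)
  read 0, top E: go to q_0, push AA → (q_0, 00, AAEZ)
  read 0, top A: go to q_3, push AA → (q_3, 0, AAAEZ)
No transition for (q_3, 0, top A); M blocks with input 0 remaining.

stuck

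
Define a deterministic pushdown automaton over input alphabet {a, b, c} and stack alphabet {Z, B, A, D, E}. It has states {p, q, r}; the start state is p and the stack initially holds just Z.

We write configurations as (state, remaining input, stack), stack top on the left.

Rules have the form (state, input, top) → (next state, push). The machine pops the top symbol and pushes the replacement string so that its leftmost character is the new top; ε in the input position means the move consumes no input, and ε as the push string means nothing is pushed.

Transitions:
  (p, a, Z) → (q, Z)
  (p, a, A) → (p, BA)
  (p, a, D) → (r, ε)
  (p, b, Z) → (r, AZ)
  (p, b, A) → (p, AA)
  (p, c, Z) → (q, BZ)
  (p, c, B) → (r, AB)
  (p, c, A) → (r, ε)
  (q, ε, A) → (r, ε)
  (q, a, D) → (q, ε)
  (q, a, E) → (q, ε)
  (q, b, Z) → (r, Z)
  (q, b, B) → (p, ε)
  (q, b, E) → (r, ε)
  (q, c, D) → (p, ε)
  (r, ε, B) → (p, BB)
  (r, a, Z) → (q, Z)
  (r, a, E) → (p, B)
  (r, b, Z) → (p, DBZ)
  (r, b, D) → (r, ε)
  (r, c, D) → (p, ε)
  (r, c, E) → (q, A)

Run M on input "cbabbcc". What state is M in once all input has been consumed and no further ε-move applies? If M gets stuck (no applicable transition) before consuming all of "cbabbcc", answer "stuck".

(p, cbabbcc, Z)
  read c, top Z: go to q, push BZ → (q, babbcc, BZ)
  read b, top B: go to p, push ε → (p, abbcc, Z)
  read a, top Z: go to q, push Z → (q, bbcc, Z)
  read b, top Z: go to r, push Z → (r, bcc, Z)
  read b, top Z: go to p, push DBZ → (p, cc, DBZ)
No transition for (p, c, top D); M blocks with input cc remaining.

stuck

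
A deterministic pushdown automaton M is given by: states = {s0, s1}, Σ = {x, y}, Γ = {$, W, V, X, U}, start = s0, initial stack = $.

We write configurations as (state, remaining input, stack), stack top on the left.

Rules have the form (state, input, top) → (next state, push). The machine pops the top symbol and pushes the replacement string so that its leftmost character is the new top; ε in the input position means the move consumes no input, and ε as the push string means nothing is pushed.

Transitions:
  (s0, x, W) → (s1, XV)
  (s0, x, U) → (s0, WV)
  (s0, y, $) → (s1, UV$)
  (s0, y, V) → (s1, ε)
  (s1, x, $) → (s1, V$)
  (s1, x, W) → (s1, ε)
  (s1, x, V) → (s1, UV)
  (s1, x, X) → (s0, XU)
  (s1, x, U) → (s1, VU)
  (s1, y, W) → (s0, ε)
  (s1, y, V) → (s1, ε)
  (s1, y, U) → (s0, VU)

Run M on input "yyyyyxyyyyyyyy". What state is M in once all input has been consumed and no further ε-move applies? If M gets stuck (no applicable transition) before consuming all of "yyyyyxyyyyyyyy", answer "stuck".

(s0, yyyyyxyyyyyyyy, $)
  read y, top $: go to s1, push UV$ → (s1, yyyyxyyyyyyyy, UV$)
  read y, top U: go to s0, push VU → (s0, yyyxyyyyyyyy, VUV$)
  read y, top V: go to s1, push ε → (s1, yyxyyyyyyyy, UV$)
  read y, top U: go to s0, push VU → (s0, yxyyyyyyyy, VUV$)
  read y, top V: go to s1, push ε → (s1, xyyyyyyyy, UV$)
  read x, top U: go to s1, push VU → (s1, yyyyyyyy, VUV$)
  read y, top V: go to s1, push ε → (s1, yyyyyyy, UV$)
  read y, top U: go to s0, push VU → (s0, yyyyyy, VUV$)
  read y, top V: go to s1, push ε → (s1, yyyyy, UV$)
  read y, top U: go to s0, push VU → (s0, yyyy, VUV$)
  read y, top V: go to s1, push ε → (s1, yyy, UV$)
  read y, top U: go to s0, push VU → (s0, yy, VUV$)
  read y, top V: go to s1, push ε → (s1, y, UV$)
  read y, top U: go to s0, push VU → (s0, ε, VUV$)
All input consumed; M is in state s0.

s0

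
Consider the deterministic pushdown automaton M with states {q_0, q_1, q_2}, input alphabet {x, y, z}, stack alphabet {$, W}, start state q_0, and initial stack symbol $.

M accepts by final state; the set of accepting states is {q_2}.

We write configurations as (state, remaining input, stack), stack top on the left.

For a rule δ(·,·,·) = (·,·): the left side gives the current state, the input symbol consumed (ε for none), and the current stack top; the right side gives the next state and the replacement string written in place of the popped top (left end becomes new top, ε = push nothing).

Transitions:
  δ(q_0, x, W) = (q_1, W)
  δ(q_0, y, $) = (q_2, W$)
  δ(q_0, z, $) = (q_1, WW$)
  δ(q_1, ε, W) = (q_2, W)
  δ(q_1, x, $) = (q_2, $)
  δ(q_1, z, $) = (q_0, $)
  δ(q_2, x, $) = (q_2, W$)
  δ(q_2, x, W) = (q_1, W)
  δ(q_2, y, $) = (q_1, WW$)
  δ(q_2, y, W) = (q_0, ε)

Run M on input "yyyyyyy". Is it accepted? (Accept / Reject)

(q_0, yyyyyyy, $) ⊢ (q_2, yyyyyy, W$) ⊢ (q_0, yyyyy, $) ⊢ (q_2, yyyy, W$) ⊢ (q_0, yyy, $) ⊢ (q_2, yy, W$) ⊢ (q_0, y, $) ⊢ (q_2, ε, W$)
All input consumed; state q_2 ∈ F.

Accept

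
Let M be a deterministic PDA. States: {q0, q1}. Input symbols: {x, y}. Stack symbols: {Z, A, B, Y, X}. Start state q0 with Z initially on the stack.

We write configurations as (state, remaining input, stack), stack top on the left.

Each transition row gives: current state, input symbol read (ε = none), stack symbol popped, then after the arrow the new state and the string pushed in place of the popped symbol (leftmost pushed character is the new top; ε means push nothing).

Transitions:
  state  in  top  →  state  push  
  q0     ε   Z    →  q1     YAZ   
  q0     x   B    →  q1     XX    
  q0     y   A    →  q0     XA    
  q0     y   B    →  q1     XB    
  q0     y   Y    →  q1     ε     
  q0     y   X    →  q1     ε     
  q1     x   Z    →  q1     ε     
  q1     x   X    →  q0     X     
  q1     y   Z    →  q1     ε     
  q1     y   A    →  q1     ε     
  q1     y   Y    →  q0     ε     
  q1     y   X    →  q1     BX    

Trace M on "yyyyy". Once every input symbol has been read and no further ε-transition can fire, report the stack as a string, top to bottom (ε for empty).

(q0, yyyyy, Z)
  ε-move, top Z: go to q1, push YAZ → (q1, yyyyy, YAZ)
  read y, top Y: go to q0, push ε → (q0, yyyy, AZ)
  read y, top A: go to q0, push XA → (q0, yyy, XAZ)
  read y, top X: go to q1, push ε → (q1, yy, AZ)
  read y, top A: go to q1, push ε → (q1, y, Z)
  read y, top Z: go to q1, push ε → (q1, ε, ε)
All input consumed in state q1 with stack ε.

ε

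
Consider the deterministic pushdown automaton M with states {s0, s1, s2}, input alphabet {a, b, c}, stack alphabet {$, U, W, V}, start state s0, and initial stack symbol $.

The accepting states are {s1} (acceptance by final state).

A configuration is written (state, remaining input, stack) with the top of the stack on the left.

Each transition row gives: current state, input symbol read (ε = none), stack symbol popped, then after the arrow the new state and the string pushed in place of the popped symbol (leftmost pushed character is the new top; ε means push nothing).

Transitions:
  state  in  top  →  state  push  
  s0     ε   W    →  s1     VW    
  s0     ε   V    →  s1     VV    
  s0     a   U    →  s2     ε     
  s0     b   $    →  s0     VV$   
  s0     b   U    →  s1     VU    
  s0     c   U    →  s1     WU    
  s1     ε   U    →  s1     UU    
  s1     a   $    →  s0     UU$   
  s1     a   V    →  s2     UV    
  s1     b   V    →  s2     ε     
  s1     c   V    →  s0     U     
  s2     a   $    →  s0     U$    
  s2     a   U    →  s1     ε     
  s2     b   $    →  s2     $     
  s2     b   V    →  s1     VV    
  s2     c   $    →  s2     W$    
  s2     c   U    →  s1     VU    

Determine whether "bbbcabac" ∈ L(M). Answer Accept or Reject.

Accept

(s0, bbbcabac, $)
  read b, top $: go to s0, push VV$ → (s0, bbcabac, VV$)
  ε-move, top V: go to s1, push VV → (s1, bbcabac, VVV$)
  read b, top V: go to s2, push ε → (s2, bcabac, VV$)
  read b, top V: go to s1, push VV → (s1, cabac, VVV$)
  read c, top V: go to s0, push U → (s0, abac, UVV$)
  read a, top U: go to s2, push ε → (s2, bac, VV$)
  read b, top V: go to s1, push VV → (s1, ac, VVV$)
  read a, top V: go to s2, push UV → (s2, c, UVVV$)
  read c, top U: go to s1, push VU → (s1, ε, VUVVV$)
All input consumed; state s1 ∈ F.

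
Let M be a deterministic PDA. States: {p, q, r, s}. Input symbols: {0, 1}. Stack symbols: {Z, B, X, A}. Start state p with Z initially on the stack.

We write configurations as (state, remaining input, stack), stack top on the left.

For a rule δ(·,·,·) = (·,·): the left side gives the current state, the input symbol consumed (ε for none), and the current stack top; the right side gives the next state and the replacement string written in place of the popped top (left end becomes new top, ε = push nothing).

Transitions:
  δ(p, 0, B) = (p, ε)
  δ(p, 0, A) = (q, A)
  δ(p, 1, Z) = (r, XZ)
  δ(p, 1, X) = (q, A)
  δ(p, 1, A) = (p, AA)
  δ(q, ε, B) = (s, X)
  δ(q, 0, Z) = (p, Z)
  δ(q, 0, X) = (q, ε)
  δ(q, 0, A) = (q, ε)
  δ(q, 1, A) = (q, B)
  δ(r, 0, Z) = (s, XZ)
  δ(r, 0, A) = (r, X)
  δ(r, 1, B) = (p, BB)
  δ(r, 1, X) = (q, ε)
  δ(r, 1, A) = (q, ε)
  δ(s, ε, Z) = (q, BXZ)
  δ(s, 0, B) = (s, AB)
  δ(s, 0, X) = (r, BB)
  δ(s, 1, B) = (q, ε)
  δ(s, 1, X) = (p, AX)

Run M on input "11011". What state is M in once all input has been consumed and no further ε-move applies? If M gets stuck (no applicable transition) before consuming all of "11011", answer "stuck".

(p, 11011, Z)
  read 1, top Z: go to r, push XZ → (r, 1011, XZ)
  read 1, top X: go to q, push ε → (q, 011, Z)
  read 0, top Z: go to p, push Z → (p, 11, Z)
  read 1, top Z: go to r, push XZ → (r, 1, XZ)
  read 1, top X: go to q, push ε → (q, ε, Z)
All input consumed; M is in state q.

q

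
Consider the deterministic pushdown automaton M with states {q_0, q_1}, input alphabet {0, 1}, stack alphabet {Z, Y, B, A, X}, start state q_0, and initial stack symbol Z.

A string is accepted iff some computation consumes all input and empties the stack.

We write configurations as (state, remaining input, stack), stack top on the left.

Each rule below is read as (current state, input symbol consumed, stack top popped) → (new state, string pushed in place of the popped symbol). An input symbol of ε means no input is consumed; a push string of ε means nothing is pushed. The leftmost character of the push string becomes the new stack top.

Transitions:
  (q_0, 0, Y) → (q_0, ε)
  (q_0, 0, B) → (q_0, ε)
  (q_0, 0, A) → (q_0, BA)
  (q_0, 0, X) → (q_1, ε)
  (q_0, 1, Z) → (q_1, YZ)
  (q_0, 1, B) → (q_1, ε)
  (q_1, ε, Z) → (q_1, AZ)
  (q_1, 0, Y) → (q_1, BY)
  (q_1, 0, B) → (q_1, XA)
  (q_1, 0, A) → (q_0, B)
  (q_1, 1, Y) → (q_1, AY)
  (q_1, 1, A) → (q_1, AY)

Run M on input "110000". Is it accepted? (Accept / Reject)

Reject

(q_0, 110000, Z)
  read 1, top Z: go to q_1, push YZ → (q_1, 10000, YZ)
  read 1, top Y: go to q_1, push AY → (q_1, 0000, AYZ)
  read 0, top A: go to q_0, push B → (q_0, 000, BYZ)
  read 0, top B: go to q_0, push ε → (q_0, 00, YZ)
  read 0, top Y: go to q_0, push ε → (q_0, 0, Z)
No transition applies at (q_0, 0, Z); input not fully consumed.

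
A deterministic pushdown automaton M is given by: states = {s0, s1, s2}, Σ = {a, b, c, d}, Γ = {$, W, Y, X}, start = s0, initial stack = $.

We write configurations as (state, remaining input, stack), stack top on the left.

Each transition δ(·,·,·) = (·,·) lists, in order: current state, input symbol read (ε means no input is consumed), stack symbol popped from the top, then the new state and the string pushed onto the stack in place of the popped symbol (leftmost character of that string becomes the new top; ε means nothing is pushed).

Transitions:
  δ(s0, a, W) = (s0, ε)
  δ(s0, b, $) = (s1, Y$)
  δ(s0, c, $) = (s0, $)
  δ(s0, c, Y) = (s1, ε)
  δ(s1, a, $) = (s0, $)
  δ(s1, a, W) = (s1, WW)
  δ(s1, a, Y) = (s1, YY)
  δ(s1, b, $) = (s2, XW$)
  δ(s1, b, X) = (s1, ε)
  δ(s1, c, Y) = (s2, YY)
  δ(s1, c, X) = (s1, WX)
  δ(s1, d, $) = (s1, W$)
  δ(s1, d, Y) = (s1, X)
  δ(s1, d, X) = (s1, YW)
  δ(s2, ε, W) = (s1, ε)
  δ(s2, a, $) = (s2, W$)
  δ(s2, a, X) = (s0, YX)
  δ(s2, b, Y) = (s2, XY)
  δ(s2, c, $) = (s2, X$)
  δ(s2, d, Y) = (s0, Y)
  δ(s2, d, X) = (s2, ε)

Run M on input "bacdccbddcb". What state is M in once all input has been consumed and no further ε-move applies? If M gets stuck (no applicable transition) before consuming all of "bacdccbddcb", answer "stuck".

stuck

(s0, bacdccbddcb, $)
  read b, top $: go to s1, push Y$ → (s1, acdccbddcb, Y$)
  read a, top Y: go to s1, push YY → (s1, cdccbddcb, YY$)
  read c, top Y: go to s2, push YY → (s2, dccbddcb, YYY$)
  read d, top Y: go to s0, push Y → (s0, ccbddcb, YYY$)
  read c, top Y: go to s1, push ε → (s1, cbddcb, YY$)
  read c, top Y: go to s2, push YY → (s2, bddcb, YYY$)
  read b, top Y: go to s2, push XY → (s2, ddcb, XYYY$)
  read d, top X: go to s2, push ε → (s2, dcb, YYY$)
  read d, top Y: go to s0, push Y → (s0, cb, YYY$)
  read c, top Y: go to s1, push ε → (s1, b, YY$)
No transition for (s1, b, top Y); M blocks with input b remaining.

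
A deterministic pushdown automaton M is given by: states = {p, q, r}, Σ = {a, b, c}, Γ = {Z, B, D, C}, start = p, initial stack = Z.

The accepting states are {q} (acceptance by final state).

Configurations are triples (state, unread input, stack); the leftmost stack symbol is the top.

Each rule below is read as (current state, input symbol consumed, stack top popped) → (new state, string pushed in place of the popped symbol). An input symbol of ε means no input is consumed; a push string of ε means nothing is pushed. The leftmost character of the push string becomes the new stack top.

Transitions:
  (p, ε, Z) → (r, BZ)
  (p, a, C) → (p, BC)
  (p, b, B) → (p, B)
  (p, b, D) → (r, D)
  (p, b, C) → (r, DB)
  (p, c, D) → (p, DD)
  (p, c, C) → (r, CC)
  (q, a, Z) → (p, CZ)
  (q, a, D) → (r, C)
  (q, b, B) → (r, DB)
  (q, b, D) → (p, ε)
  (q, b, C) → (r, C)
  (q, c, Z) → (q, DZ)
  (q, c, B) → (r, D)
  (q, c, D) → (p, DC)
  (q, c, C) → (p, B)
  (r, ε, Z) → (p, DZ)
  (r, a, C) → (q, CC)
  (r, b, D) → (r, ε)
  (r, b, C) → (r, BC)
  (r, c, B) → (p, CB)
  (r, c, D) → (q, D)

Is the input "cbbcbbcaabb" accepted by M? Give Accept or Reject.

Reject

(p, cbbcbbcaabb, Z) ⊢ (r, cbbcbbcaabb, BZ) ⊢ (p, bbcbbcaabb, CBZ) ⊢ (r, bcbbcaabb, DBBZ) ⊢ (r, cbbcaabb, BBZ) ⊢ (p, bbcaabb, CBBZ) ⊢ (r, bcaabb, DBBBZ) ⊢ (r, caabb, BBBZ) ⊢ (p, aabb, CBBBZ) ⊢ (p, abb, BCBBBZ)
No transition applies at (p, abb, BCBBBZ); input not fully consumed.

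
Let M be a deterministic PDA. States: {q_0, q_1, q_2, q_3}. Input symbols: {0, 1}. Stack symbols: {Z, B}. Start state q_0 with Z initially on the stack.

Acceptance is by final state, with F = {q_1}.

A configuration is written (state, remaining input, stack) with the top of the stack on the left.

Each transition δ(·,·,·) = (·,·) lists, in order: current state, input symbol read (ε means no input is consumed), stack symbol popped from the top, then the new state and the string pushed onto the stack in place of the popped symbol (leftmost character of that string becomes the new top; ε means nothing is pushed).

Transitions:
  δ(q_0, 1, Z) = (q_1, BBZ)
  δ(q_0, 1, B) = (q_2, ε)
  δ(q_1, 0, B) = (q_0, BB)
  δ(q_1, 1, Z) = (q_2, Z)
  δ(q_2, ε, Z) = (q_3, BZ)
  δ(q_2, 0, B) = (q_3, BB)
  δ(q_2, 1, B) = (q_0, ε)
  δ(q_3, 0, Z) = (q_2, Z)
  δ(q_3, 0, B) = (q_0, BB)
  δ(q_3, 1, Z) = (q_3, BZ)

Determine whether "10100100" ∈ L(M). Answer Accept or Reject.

(q_0, 10100100, Z) ⊢ (q_1, 0100100, BBZ) ⊢ (q_0, 100100, BBBZ) ⊢ (q_2, 00100, BBZ) ⊢ (q_3, 0100, BBBZ) ⊢ (q_0, 100, BBBBZ) ⊢ (q_2, 00, BBBZ) ⊢ (q_3, 0, BBBBZ) ⊢ (q_0, ε, BBBBBZ)
All input consumed; state q_0 ∉ F and no further ε-move applies.

Reject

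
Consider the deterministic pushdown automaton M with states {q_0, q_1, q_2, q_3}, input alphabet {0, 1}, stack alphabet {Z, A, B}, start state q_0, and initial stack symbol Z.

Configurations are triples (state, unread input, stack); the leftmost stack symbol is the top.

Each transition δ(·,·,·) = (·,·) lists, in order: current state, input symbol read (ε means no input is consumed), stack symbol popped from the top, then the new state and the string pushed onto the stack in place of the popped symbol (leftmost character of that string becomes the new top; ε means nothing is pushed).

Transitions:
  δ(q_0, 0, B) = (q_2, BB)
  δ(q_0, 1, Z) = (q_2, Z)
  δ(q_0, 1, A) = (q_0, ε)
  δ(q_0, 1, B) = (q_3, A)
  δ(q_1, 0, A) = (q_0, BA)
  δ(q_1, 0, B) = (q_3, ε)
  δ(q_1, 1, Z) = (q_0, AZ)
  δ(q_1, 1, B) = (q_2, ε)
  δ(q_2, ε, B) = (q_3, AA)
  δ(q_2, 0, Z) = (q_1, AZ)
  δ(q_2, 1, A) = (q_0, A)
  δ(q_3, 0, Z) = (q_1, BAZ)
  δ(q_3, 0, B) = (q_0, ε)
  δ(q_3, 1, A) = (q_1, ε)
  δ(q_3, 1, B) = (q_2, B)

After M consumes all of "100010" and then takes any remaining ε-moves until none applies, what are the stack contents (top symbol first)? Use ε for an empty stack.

BABAZ

(q_0, 100010, Z) ⊢ (q_2, 00010, Z) ⊢ (q_1, 0010, AZ) ⊢ (q_0, 010, BAZ) ⊢ (q_2, 10, BBAZ) ⊢ (q_3, 10, AABAZ) ⊢ (q_1, 0, ABAZ) ⊢ (q_0, ε, BABAZ)
All input consumed in state q_0 with stack BABAZ.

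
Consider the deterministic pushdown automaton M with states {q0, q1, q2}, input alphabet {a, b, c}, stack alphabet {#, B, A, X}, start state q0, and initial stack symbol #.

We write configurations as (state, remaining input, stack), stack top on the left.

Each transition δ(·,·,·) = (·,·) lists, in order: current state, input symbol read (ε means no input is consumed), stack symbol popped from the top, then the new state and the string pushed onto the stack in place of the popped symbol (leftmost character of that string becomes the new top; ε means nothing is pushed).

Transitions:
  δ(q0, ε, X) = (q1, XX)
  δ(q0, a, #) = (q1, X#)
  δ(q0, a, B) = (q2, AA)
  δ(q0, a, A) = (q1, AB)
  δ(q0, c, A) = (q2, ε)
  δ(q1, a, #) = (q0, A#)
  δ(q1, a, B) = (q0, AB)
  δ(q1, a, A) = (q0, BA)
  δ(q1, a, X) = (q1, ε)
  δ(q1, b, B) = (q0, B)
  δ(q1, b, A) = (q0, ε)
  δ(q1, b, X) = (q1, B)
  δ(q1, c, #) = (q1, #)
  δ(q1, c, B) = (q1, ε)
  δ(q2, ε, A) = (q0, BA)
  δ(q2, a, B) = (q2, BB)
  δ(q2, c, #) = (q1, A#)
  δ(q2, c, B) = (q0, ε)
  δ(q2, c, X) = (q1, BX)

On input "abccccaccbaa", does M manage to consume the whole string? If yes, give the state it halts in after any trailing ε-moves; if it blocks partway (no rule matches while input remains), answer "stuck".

q1

(q0, abccccaccbaa, #) ⊢ (q1, bccccaccbaa, X#) ⊢ (q1, ccccaccbaa, B#) ⊢ (q1, cccaccbaa, #) ⊢ (q1, ccaccbaa, #) ⊢ (q1, caccbaa, #) ⊢ (q1, accbaa, #) ⊢ (q0, ccbaa, A#) ⊢ (q2, cbaa, #) ⊢ (q1, baa, A#) ⊢ (q0, aa, #) ⊢ (q1, a, X#) ⊢ (q1, ε, #)
All input consumed; M is in state q1.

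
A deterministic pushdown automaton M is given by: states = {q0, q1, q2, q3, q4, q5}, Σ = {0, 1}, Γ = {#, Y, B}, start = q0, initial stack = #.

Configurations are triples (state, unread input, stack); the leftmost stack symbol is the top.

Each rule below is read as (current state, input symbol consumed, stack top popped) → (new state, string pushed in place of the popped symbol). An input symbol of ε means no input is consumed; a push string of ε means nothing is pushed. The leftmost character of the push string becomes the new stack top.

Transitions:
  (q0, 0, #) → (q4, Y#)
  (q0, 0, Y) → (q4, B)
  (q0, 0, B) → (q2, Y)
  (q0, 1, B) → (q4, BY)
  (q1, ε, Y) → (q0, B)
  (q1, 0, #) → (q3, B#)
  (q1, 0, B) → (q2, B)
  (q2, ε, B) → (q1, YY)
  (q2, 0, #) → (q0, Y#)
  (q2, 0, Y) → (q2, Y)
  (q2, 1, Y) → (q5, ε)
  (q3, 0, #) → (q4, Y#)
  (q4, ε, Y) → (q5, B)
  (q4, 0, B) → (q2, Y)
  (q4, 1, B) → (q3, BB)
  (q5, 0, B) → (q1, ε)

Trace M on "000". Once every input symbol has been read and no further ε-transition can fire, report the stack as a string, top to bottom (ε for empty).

B#

(q0, 000, #)
  read 0, top #: go to q4, push Y# → (q4, 00, Y#)
  ε-move, top Y: go to q5, push B → (q5, 00, B#)
  read 0, top B: go to q1, push ε → (q1, 0, #)
  read 0, top #: go to q3, push B# → (q3, ε, B#)
All input consumed in state q3 with stack B#.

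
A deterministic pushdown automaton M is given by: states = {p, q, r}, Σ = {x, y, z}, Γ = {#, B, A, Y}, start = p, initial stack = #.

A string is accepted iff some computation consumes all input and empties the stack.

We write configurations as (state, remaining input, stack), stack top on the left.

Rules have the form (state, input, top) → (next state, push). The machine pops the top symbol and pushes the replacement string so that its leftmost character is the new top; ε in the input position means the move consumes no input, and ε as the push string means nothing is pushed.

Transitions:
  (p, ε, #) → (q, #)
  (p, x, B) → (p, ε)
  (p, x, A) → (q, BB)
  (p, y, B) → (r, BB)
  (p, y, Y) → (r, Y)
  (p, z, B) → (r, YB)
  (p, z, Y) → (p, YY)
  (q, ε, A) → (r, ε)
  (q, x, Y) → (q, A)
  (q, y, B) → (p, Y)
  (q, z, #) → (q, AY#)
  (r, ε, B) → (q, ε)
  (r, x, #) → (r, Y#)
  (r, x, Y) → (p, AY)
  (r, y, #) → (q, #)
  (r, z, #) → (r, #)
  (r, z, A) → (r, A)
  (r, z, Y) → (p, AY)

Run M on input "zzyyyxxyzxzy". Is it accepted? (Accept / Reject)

(p, zzyyyxxyzxzy, #) ⊢ (q, zzyyyxxyzxzy, #) ⊢ (q, zyyyxxyzxzy, AY#) ⊢ (r, zyyyxxyzxzy, Y#) ⊢ (p, yyyxxyzxzy, AY#)
No transition applies at (p, yyyxxyzxzy, AY#); input not fully consumed.

Reject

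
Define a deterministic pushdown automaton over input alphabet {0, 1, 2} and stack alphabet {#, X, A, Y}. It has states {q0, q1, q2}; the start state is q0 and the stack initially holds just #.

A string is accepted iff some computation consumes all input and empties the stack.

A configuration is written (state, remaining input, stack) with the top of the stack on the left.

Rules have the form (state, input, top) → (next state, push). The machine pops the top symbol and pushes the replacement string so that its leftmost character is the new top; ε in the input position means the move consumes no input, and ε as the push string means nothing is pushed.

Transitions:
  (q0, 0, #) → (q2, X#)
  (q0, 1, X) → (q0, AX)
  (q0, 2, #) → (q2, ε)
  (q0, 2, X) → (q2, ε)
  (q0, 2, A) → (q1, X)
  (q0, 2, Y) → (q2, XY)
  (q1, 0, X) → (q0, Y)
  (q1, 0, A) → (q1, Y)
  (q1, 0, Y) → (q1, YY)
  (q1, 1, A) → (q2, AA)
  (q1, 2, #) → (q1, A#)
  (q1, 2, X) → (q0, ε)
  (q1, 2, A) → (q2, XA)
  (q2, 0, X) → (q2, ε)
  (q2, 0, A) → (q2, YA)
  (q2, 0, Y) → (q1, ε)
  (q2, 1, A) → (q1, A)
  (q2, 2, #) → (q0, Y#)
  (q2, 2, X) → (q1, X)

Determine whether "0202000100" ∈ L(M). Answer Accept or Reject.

Reject

(q0, 0202000100, #)
  read 0, top #: go to q2, push X# → (q2, 202000100, X#)
  read 2, top X: go to q1, push X → (q1, 02000100, X#)
  read 0, top X: go to q0, push Y → (q0, 2000100, Y#)
  read 2, top Y: go to q2, push XY → (q2, 000100, XY#)
  read 0, top X: go to q2, push ε → (q2, 00100, Y#)
  read 0, top Y: go to q1, push ε → (q1, 0100, #)
No transition applies at (q1, 0100, #); input not fully consumed.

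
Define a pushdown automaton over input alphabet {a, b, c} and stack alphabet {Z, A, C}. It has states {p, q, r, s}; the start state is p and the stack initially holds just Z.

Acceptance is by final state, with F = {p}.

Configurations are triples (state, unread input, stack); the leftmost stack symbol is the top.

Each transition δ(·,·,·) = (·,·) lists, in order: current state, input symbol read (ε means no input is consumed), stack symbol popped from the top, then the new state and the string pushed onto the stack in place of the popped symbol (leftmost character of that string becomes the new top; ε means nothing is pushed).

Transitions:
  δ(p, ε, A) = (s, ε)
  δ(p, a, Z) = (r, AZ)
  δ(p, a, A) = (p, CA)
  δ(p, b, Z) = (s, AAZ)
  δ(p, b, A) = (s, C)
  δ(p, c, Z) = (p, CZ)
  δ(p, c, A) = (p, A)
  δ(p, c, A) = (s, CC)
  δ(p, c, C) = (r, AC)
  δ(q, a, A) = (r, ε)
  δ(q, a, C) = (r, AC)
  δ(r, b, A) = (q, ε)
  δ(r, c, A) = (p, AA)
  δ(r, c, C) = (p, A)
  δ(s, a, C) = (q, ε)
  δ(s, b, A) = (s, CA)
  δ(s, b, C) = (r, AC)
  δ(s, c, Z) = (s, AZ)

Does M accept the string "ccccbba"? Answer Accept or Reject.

No computation consumes all input and reaches a final state.

Reject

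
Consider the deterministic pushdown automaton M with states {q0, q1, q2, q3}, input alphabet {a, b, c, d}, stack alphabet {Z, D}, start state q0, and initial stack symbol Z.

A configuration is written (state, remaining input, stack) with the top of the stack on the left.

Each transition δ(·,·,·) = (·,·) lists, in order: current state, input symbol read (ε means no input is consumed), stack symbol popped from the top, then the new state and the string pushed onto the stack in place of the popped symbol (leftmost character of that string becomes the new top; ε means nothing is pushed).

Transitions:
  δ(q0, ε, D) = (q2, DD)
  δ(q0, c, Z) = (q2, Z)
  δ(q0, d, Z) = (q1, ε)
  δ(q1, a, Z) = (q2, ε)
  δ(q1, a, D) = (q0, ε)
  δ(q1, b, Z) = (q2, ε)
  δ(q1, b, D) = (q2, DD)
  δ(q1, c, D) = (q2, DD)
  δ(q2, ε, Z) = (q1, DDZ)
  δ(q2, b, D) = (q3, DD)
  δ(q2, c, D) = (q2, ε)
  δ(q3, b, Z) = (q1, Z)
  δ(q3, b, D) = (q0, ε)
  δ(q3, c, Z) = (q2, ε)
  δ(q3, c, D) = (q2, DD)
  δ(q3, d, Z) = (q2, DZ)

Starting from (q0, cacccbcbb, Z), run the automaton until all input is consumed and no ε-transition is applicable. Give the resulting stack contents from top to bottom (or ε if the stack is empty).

(q0, cacccbcbb, Z) ⊢ (q2, acccbcbb, Z) ⊢ (q1, acccbcbb, DDZ) ⊢ (q0, cccbcbb, DZ) ⊢ (q2, cccbcbb, DDZ) ⊢ (q2, ccbcbb, DZ) ⊢ (q2, cbcbb, Z) ⊢ (q1, cbcbb, DDZ) ⊢ (q2, bcbb, DDDZ) ⊢ (q3, cbb, DDDDZ) ⊢ (q2, bb, DDDDDZ) ⊢ (q3, b, DDDDDDZ) ⊢ (q0, ε, DDDDDZ) ⊢ (q2, ε, DDDDDDZ)
All input consumed in state q2 with stack DDDDDDZ.

DDDDDDZ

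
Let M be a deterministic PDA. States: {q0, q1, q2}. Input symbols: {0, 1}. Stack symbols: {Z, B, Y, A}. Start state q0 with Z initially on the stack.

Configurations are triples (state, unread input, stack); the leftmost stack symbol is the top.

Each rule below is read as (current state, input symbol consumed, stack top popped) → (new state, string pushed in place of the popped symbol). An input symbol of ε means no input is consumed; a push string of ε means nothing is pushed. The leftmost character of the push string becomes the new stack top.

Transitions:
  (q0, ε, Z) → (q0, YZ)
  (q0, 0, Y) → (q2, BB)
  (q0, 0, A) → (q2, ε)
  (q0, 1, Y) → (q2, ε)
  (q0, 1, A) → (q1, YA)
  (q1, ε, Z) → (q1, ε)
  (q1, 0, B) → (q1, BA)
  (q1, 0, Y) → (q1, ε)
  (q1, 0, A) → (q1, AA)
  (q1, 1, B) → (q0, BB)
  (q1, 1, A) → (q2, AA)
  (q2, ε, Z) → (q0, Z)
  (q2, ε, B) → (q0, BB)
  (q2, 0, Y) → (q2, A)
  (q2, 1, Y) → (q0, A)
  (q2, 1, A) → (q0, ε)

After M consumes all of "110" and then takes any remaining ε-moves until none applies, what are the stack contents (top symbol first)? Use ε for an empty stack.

(q0, 110, Z)
  ε-move, top Z: go to q0, push YZ → (q0, 110, YZ)
  read 1, top Y: go to q2, push ε → (q2, 10, Z)
  ε-move, top Z: go to q0, push Z → (q0, 10, Z)
  ε-move, top Z: go to q0, push YZ → (q0, 10, YZ)
  read 1, top Y: go to q2, push ε → (q2, 0, Z)
  ε-move, top Z: go to q0, push Z → (q0, 0, Z)
  ε-move, top Z: go to q0, push YZ → (q0, 0, YZ)
  read 0, top Y: go to q2, push BB → (q2, ε, BBZ)
  ε-move, top B: go to q0, push BB → (q0, ε, BBBZ)
All input consumed in state q0 with stack BBBZ.

BBBZ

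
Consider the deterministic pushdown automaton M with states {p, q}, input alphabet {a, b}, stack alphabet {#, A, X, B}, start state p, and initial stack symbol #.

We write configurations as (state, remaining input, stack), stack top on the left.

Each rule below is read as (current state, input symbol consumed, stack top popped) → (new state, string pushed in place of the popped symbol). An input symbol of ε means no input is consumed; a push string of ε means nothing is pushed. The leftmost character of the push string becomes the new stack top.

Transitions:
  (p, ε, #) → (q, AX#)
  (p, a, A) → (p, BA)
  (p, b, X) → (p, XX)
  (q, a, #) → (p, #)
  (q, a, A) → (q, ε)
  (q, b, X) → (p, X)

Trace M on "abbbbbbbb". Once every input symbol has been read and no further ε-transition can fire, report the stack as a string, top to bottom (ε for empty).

XXXXXXXX#

(p, abbbbbbbb, #)
  ε-move, top #: go to q, push AX# → (q, abbbbbbbb, AX#)
  read a, top A: go to q, push ε → (q, bbbbbbbb, X#)
  read b, top X: go to p, push X → (p, bbbbbbb, X#)
  read b, top X: go to p, push XX → (p, bbbbbb, XX#)
  read b, top X: go to p, push XX → (p, bbbbb, XXX#)
  read b, top X: go to p, push XX → (p, bbbb, XXXX#)
  read b, top X: go to p, push XX → (p, bbb, XXXXX#)
  read b, top X: go to p, push XX → (p, bb, XXXXXX#)
  read b, top X: go to p, push XX → (p, b, XXXXXXX#)
  read b, top X: go to p, push XX → (p, ε, XXXXXXXX#)
All input consumed in state p with stack XXXXXXXX#.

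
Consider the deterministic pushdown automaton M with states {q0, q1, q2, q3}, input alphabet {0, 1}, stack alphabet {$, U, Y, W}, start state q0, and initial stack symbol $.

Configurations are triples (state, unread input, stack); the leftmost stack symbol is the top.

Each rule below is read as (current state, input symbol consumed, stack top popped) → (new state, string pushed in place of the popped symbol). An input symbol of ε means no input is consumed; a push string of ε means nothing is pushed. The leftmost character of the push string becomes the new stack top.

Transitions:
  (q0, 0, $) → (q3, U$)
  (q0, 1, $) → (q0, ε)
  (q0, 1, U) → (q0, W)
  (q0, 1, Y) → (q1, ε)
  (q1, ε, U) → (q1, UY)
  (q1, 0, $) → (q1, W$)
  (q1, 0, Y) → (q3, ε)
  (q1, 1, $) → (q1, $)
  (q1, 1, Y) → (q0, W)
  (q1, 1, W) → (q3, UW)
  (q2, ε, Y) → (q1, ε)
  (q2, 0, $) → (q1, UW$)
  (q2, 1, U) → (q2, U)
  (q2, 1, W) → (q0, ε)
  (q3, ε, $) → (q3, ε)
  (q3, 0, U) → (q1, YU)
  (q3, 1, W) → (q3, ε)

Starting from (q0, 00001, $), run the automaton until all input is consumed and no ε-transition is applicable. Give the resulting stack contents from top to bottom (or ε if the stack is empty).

WU$

(q0, 00001, $)
  read 0, top $: go to q3, push U$ → (q3, 0001, U$)
  read 0, top U: go to q1, push YU → (q1, 001, YU$)
  read 0, top Y: go to q3, push ε → (q3, 01, U$)
  read 0, top U: go to q1, push YU → (q1, 1, YU$)
  read 1, top Y: go to q0, push W → (q0, ε, WU$)
All input consumed in state q0 with stack WU$.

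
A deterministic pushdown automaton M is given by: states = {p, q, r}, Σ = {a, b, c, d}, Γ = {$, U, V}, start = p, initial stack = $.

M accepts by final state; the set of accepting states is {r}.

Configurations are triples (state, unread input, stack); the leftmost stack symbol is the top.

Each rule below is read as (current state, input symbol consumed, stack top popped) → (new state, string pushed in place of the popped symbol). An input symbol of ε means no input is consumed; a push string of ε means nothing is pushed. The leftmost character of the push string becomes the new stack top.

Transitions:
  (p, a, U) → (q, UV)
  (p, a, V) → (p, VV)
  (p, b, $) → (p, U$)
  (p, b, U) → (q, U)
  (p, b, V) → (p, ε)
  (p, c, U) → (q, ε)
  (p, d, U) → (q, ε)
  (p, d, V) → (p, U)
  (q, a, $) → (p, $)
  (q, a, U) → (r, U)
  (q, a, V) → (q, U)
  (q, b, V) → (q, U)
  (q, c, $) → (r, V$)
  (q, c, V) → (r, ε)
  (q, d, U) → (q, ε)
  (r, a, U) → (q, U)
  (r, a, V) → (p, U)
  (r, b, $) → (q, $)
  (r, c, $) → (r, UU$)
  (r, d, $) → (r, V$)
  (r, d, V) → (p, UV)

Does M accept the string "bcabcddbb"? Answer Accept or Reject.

(p, bcabcddbb, $)
  read b, top $: go to p, push U$ → (p, cabcddbb, U$)
  read c, top U: go to q, push ε → (q, abcddbb, $)
  read a, top $: go to p, push $ → (p, bcddbb, $)
  read b, top $: go to p, push U$ → (p, cddbb, U$)
  read c, top U: go to q, push ε → (q, ddbb, $)
No transition applies at (q, ddbb, $); input not fully consumed.

Reject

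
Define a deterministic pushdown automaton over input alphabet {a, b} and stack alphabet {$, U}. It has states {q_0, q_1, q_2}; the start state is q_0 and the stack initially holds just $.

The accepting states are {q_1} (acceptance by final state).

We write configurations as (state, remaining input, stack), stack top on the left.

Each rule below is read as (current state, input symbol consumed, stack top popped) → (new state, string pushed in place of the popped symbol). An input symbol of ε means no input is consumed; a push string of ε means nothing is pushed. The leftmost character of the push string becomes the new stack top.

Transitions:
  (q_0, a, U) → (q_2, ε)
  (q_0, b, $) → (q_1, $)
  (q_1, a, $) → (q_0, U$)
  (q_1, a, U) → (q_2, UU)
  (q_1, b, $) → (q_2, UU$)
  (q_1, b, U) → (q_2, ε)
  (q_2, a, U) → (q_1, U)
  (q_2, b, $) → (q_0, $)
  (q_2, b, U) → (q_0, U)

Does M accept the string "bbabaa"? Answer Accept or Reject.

Reject

(q_0, bbabaa, $)
  read b, top $: go to q_1, push $ → (q_1, babaa, $)
  read b, top $: go to q_2, push UU$ → (q_2, abaa, UU$)
  read a, top U: go to q_1, push U → (q_1, baa, UU$)
  read b, top U: go to q_2, push ε → (q_2, aa, U$)
  read a, top U: go to q_1, push U → (q_1, a, U$)
  read a, top U: go to q_2, push UU → (q_2, ε, UU$)
All input consumed; state q_2 ∉ F and no further ε-move applies.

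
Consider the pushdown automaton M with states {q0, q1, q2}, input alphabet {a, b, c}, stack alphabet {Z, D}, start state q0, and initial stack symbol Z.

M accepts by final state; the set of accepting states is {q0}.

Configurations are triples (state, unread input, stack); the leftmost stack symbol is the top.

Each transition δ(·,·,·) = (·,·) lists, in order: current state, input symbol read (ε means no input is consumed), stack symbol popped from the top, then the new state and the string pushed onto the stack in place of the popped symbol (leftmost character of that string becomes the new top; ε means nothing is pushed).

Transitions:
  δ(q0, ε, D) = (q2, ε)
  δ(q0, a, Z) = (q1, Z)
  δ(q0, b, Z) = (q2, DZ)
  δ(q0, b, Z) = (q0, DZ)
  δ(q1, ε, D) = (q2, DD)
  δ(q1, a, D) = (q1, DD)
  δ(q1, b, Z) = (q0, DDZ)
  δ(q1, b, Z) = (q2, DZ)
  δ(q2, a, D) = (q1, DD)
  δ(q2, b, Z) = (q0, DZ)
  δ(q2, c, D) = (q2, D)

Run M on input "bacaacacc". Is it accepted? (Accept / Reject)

No computation consumes all input and reaches a final state.

Reject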